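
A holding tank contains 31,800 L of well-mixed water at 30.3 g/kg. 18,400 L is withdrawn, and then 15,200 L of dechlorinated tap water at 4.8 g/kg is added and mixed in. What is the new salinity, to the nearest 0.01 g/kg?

16.75 g/kg

Remaining after removal: 13,400 L at 30.3 g/kg (salt = 406,020)
After addition: salt = 406,020 + 15,200×4.8 = 478,980; volume = 28,600 L
S = 478,980 / 28,600 = 16.7476 g/kg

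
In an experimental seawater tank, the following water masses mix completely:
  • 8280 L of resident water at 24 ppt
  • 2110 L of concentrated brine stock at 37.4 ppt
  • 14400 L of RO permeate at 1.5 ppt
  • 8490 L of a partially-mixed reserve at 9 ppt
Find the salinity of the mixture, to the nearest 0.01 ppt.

Mass of salt is conserved:
salt = 8,280×24 + 2,110×37.4 + 14,400×1.5 + 8,490×9 = 198,720 + 78,914 + 21,600 + 76,410 = 375,644
volume = 8,280 + 2,110 + 14,400 + 8,490 = 33,280 L
S = 375,644 / 33,280 = 11.2874 ppt

11.29 ppt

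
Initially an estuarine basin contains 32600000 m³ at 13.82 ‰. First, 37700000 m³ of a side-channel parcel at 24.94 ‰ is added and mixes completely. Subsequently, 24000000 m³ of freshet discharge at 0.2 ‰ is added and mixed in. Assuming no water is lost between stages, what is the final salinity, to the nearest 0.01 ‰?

14.80 ‰

Conserving salt mass:
Initial salt = 32,600,000×13.82 = 450,532,000
After stage 1: salt = 450,532,000 + 37,700,000×24.94 = 1,390,770,000; volume = 70,300,000 m³; S = 19.783 ‰
After stage 2: salt = 1,390,770,000 + 24,000,000×0.2 = 1,395,570,000; volume = 94,300,000 m³
S = 1,395,570,000 / 94,300,000 = 14.7993 ‰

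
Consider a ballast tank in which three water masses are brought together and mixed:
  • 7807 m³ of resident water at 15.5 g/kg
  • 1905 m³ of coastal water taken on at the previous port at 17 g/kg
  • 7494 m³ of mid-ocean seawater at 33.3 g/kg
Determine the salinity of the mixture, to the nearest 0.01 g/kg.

By conservation of dissolved salt,
salt = 7,807×15.5 + 1,905×17 + 7,494×33.3 = 121,008.5 + 32,385 + 249,550.2 = 402,943.7
volume = 7,807 + 1,905 + 7,494 = 17,206 m³
S = 402,943.7 / 17,206 = 23.4188 g/kg

23.42 g/kg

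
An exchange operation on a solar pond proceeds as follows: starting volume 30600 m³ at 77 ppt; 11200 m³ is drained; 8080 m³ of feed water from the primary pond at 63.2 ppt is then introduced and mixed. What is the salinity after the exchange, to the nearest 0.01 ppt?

72.94 ppt

Remaining after removal: 19,400 m³ at 77 ppt (salt = 1,493,800)
After addition: salt = 1,493,800 + 8,080×63.2 = 2,004,456; volume = 27,480 m³
S = 2,004,456 / 27,480 = 72.9424 ppt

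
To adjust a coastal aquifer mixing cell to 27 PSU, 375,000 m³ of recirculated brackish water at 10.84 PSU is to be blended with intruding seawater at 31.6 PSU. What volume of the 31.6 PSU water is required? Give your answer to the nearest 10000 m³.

1320000 m³

Salt balance: 375,000×10.84 + V×31.6 = (375,000+V)×27
4,065,000 + 31.6V = 10,125,000 + 27V
6,060,000 = 4.6V
V = 1,317,391.3 m³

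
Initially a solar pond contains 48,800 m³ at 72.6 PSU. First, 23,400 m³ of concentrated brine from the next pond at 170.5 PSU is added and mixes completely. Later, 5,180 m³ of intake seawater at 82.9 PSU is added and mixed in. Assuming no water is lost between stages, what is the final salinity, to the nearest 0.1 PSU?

102.9 PSU

Mass of salt is conserved:
Initial salt = 48,800×72.6 = 3,542,880
After stage 1: salt = 3,542,880 + 23,400×170.5 = 7,532,580; volume = 72,200 m³; S = 104.329 PSU
After stage 2: salt = 7,532,580 + 5,180×82.9 = 7,962,002; volume = 77,380 m³
S = 7,962,002 / 77,380 = 102.8948 PSU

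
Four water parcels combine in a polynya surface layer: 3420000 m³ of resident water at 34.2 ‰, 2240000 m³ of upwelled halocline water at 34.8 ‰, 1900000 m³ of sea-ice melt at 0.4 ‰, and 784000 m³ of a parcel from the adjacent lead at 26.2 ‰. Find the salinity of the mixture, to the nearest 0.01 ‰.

25.91 ‰

Salt balance:
salt = 3,420,000×34.2 + 2,240,000×34.8 + 1,900,000×0.4 + 784,000×26.2 = 116,964,000 + 77,952,000 + 760,000 + 20,540,800 = 216,216,800
volume = 3,420,000 + 2,240,000 + 1,900,000 + 784,000 = 8,344,000 m³
S = 216,216,800 / 8,344,000 = 25.9128 ‰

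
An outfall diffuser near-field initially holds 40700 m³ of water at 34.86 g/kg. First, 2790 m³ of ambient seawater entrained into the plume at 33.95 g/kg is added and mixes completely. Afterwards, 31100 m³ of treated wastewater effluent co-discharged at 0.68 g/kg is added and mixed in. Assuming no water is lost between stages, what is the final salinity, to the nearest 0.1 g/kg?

20.6 g/kg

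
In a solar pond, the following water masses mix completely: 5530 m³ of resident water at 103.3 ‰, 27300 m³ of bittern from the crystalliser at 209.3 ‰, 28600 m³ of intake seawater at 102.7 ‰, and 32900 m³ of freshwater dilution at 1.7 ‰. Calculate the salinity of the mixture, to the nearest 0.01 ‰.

Conserving salt mass:
salt = 5,530×103.3 + 27,300×209.3 + 28,600×102.7 + 32,900×1.7 = 571,249 + 5,713,890 + 2,937,220 + 55,930 = 9,278,289
volume = 5,530 + 27,300 + 28,600 + 32,900 = 94,330 m³
S = 9,278,289 / 94,330 = 98.3599 ‰

98.36 ‰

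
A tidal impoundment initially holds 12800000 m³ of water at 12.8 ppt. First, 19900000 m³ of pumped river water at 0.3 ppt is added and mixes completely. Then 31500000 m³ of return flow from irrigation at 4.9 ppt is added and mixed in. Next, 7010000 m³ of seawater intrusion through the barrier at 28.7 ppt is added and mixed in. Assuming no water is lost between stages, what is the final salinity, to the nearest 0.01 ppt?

Salt balance:
Initial salt = 12,800,000×12.8 = 163,840,000
After stage 1: salt = 163,840,000 + 19,900,000×0.3 = 169,810,000; volume = 32,700,000 m³; S = 5.193 ppt
After stage 2: salt = 169,810,000 + 31,500,000×4.9 = 324,160,000; volume = 64,200,000 m³; S = 5.049 ppt
After stage 3: salt = 324,160,000 + 7,010,000×28.7 = 525,347,000; volume = 71,210,000 m³
S = 525,347,000 / 71,210,000 = 7.3774 ppt

7.38 ppt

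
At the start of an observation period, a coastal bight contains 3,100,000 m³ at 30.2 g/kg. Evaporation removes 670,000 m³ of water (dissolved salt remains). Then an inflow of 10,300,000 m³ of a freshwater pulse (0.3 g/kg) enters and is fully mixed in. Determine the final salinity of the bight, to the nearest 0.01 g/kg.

After evaporation: salt = 3,100,000×30.2 = 93,620,000; volume = 3,100,000 − 670,000 = 2,430,000 m³
After mixing: salt = 93,620,000 + 10,300,000×0.3 = 96,710,000; volume = 2,430,000 + 10,300,000 = 12,730,000 m³
S = 96,710,000 / 12,730,000 = 7.597 g/kg

7.60 g/kg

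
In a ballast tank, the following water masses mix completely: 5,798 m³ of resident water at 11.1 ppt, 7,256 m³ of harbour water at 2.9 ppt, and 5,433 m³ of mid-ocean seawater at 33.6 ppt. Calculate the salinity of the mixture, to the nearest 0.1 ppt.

Weighted by volume,
salt = 5,798×11.1 + 7,256×2.9 + 5,433×33.6 = 64,357.8 + 21,042.4 + 182,548.8 = 267,949
volume = 5,798 + 7,256 + 5,433 = 18,487 m³
S = 267,949 / 18,487 = 14.494 ppt

14.5 ppt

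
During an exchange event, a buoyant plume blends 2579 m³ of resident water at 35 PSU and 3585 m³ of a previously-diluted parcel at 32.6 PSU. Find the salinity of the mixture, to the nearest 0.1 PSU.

33.6 PSU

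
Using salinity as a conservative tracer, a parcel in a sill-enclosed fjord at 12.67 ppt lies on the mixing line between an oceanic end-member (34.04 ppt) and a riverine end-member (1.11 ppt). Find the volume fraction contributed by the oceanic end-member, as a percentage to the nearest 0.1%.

Let g be the oceanic fraction. Salt balance per unit volume:
g×34.04 + (1−g)×1.11 = 12.67
g = (12.67 − 1.11) / (34.04 − 1.11) = 11.56/32.93 = 0.351

35.1%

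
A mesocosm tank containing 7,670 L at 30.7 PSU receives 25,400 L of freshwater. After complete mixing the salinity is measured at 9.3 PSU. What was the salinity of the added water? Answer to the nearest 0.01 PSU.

Salt balance: 7,670×30.7 + 25,400×S = 33,070×9.3
235,469 + 25,400·S = 307,551
S = (307,551 − 235,469) / 25,400 = 2.8379 PSU

2.84 PSU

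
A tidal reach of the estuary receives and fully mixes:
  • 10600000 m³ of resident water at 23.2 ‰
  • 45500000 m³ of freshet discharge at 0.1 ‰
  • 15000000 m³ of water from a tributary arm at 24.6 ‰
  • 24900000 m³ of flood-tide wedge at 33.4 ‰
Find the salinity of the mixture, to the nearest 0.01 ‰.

15.12 ‰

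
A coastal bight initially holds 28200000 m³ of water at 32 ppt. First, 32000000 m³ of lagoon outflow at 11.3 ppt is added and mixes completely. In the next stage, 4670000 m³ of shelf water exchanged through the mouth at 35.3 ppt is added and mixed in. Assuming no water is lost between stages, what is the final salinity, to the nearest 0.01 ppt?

Total salt / total volume:
Initial salt = 28,200,000×32 = 902,400,000
After stage 1: salt = 902,400,000 + 32,000,000×11.3 = 1,264,000,000; volume = 60,200,000 m³; S = 20.997 ppt
After stage 2: salt = 1,264,000,000 + 4,670,000×35.3 = 1,428,851,000; volume = 64,870,000 m³
S = 1,428,851,000 / 64,870,000 = 22.0264 ppt

22.03 ppt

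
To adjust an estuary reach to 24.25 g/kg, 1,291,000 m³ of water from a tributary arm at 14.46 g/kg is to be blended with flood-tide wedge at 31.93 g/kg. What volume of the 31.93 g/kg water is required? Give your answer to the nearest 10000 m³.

Salt balance: 1,291,000×14.46 + V×31.93 = (1,291,000+V)×24.25
18,667,860 + 31.93V = 31,306,750 + 24.25V
12,638,890 = 7.68V
V = 1,645,688.8 m³

1650000 m³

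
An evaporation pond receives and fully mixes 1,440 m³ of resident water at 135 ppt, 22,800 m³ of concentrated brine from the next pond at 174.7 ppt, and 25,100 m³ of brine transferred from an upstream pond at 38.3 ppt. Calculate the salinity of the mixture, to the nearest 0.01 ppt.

104.15 ppt

By conservation of dissolved salt,
salt = 1,440×135 + 22,800×174.7 + 25,100×38.3 = 194,400 + 3,983,160 + 961,330 = 5,138,890
volume = 1,440 + 22,800 + 25,100 = 49,340 m³
S = 5,138,890 / 49,340 = 104.1526 ppt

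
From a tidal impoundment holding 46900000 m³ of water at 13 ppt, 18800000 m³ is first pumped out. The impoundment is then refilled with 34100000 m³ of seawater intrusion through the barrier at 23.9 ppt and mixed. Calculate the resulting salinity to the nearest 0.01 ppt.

Remaining after removal: 28,100,000 m³ at 13 ppt (salt = 365,300,000)
After addition: salt = 365,300,000 + 34,100,000×23.9 = 1,180,290,000; volume = 62,200,000 m³
S = 1,180,290,000 / 62,200,000 = 18.9757 ppt

18.98 ppt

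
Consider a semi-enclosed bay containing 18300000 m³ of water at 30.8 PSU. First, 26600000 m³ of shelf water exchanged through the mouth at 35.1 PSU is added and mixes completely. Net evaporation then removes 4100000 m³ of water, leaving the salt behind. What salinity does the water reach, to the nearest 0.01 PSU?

After mixing: salt = 18,300,000×30.8 + 26,600,000×35.1 = 1,497,300,000; volume = 44,900,000 m³
After evaporation: salt unchanged = 1,497,300,000; volume = 44,900,000 − 4,100,000 = 40,800,000 m³
S = 1,497,300,000 / 40,800,000 = 36.6985 PSU

36.70 PSU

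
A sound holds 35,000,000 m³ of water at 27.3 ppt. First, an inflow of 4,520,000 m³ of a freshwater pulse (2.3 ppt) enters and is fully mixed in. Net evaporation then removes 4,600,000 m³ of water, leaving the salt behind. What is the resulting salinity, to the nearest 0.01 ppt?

27.66 ppt

After mixing: salt = 35,000,000×27.3 + 4,520,000×2.3 = 965,896,000; volume = 39,520,000 m³
After evaporation: salt unchanged = 965,896,000; volume = 39,520,000 − 4,600,000 = 34,920,000 m³
S = 965,896,000 / 34,920,000 = 27.6603 ppt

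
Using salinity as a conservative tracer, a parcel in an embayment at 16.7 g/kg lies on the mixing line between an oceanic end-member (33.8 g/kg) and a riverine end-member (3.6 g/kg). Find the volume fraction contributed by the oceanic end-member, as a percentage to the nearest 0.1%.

Let g be the oceanic fraction. Salt balance per unit volume:
g×33.8 + (1−g)×3.6 = 16.7
g = (16.7 − 3.6) / (33.8 − 3.6) = 13.1/30.2 = 0.4338

43.4%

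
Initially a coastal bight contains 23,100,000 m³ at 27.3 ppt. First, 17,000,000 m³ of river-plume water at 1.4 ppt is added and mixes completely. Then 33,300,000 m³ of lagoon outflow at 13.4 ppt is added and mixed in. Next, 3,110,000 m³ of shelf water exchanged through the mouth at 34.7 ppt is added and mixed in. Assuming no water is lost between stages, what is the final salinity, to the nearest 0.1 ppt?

15.8 ppt

Conserving salt mass:
Initial salt = 23,100,000×27.3 = 630,630,000
After stage 1: salt = 630,630,000 + 17,000,000×1.4 = 654,430,000; volume = 40,100,000 m³; S = 16.32 ppt
After stage 2: salt = 654,430,000 + 33,300,000×13.4 = 1,100,650,000; volume = 73,400,000 m³; S = 14.995 ppt
After stage 3: salt = 1,100,650,000 + 3,110,000×34.7 = 1,208,567,000; volume = 76,510,000 m³
S = 1,208,567,000 / 76,510,000 = 15.7962 ppt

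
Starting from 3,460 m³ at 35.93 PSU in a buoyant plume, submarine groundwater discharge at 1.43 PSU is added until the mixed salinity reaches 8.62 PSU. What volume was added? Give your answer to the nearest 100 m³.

13100 m³

Salt balance: 3,460×35.93 + V×1.43 = (3,460+V)×8.62
124,317.8 + 1.43V = 29,825.2 + 8.62V
94,492.6 = 7.19V
V = 13,142.23 m³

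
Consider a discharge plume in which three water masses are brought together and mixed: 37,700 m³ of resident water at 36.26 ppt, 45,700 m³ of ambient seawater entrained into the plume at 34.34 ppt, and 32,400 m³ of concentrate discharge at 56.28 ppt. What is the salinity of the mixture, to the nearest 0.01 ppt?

Mass of salt is conserved:
salt = 37,700×36.26 + 45,700×34.34 + 32,400×56.28 = 1,367,002 + 1,569,338 + 1,823,472 = 4,759,812
volume = 37,700 + 45,700 + 32,400 = 115,800 m³
S = 4,759,812 / 115,800 = 41.1037 ppt

41.10 ppt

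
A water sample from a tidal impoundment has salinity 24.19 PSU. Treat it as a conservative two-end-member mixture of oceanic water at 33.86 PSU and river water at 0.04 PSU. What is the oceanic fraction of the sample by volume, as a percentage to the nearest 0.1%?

Let g be the oceanic fraction. Salt balance per unit volume:
g×33.86 + (1−g)×0.04 = 24.19
g = (24.19 − 0.04) / (33.86 − 0.04) = 24.15/33.82 = 0.7141

71.4%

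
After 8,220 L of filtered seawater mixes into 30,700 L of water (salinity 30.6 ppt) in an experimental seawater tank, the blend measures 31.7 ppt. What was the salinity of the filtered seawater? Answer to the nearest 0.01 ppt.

Salt balance: 30,700×30.6 + 8,220×S = 38,920×31.7
939,420 + 8,220·S = 1,233,764
S = (1,233,764 − 939,420) / 8,220 = 35.8083 ppt

35.81 ppt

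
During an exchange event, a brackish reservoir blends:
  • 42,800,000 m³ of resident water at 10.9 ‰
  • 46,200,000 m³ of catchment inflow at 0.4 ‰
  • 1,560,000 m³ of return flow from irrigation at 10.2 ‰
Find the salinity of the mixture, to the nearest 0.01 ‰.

5.53 ‰

Weighted by volume,
salt = 42,800,000×10.9 + 46,200,000×0.4 + 1,560,000×10.2 = 466,520,000 + 18,480,000 + 15,912,000 = 500,912,000
volume = 42,800,000 + 46,200,000 + 1,560,000 = 90,560,000 m³
S = 500,912,000 / 90,560,000 = 5.5313 ‰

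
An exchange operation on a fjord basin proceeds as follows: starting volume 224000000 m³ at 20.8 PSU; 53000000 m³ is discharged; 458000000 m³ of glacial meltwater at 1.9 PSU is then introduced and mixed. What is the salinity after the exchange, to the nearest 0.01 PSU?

Remaining after removal: 171,000,000 m³ at 20.8 PSU (salt = 3,556,800,000)
After addition: salt = 3,556,800,000 + 458,000,000×1.9 = 4,427,000,000; volume = 629,000,000 m³
S = 4,427,000,000 / 629,000,000 = 7.0382 PSU

7.04 PSU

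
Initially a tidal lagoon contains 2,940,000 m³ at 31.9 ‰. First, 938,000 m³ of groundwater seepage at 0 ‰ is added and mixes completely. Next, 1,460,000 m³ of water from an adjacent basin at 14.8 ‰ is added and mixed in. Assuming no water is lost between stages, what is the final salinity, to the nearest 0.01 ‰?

21.62 ‰

Conserving salt mass:
Initial salt = 2,940,000×31.9 = 93,786,000
After stage 1: salt = 93,786,000 + 938,000×0 = 93,786,000; volume = 3,878,000 m³; S = 24.184 ‰
After stage 2: salt = 93,786,000 + 1,460,000×14.8 = 115,394,000; volume = 5,338,000 m³
S = 115,394,000 / 5,338,000 = 21.6175 ‰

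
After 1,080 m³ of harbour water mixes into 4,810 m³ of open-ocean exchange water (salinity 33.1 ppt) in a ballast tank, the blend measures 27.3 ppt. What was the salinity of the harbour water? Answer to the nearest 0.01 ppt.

1.47 ppt

Salt balance: 4,810×33.1 + 1,080×S = 5,890×27.3
159,211 + 1,080·S = 160,797
S = (160,797 − 159,211) / 1,080 = 1.4685 ppt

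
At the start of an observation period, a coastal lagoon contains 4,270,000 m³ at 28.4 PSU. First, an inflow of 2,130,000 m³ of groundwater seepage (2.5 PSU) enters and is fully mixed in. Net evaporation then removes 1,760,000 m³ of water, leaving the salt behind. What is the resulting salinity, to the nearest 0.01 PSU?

After mixing: salt = 4,270,000×28.4 + 2,130,000×2.5 = 126,593,000; volume = 6,400,000 m³
After evaporation: salt unchanged = 126,593,000; volume = 6,400,000 − 1,760,000 = 4,640,000 m³
S = 126,593,000 / 4,640,000 = 27.283 PSU

27.28 PSU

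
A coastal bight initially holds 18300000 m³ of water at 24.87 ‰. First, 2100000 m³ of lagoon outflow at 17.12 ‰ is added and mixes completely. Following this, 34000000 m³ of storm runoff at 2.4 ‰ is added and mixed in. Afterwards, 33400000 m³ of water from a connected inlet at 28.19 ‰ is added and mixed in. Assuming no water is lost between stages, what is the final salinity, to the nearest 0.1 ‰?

Total salt / total volume:
Initial salt = 18,300,000×24.87 = 455,121,000
After stage 1: salt = 455,121,000 + 2,100,000×17.12 = 491,073,000; volume = 20,400,000 m³; S = 24.072 ‰
After stage 2: salt = 491,073,000 + 34,000,000×2.4 = 572,673,000; volume = 54,400,000 m³; S = 10.527 ‰
After stage 3: salt = 572,673,000 + 33,400,000×28.19 = 1,514,219,000; volume = 87,800,000 m³
S = 1,514,219,000 / 87,800,000 = 17.2462 ‰

17.2 ‰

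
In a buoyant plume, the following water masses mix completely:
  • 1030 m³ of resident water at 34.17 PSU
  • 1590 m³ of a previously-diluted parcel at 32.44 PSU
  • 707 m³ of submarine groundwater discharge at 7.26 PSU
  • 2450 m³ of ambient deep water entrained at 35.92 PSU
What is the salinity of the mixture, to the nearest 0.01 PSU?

By conservation of dissolved salt,
salt = 1,030×34.17 + 1,590×32.44 + 707×7.26 + 2,450×35.92 = 35,195.1 + 51,579.6 + 5,132.82 + 88,004 = 179,911.52
volume = 1,030 + 1,590 + 707 + 2,450 = 5,777 m³
S = 179,911.52 / 5,777 = 31.1427 PSU

31.14 PSU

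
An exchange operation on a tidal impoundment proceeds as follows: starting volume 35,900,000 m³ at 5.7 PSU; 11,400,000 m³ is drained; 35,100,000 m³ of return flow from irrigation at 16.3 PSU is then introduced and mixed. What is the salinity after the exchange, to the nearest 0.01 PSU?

Remaining after removal: 24,500,000 m³ at 5.7 PSU (salt = 139,650,000)
After addition: salt = 139,650,000 + 35,100,000×16.3 = 711,780,000; volume = 59,600,000 m³
S = 711,780,000 / 59,600,000 = 11.9426 PSU

11.94 PSU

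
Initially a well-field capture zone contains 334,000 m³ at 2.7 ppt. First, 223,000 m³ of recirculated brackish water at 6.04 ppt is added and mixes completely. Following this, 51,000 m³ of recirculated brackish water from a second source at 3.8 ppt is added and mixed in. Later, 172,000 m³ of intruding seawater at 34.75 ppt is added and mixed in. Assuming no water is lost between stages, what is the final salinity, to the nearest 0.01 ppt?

10.79 ppt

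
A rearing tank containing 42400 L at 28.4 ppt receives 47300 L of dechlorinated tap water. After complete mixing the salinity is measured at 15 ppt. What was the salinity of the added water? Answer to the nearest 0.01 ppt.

2.99 ppt

Salt balance: 42,400×28.4 + 47,300×S = 89,700×15
1,204,160 + 47,300·S = 1,345,500
S = (1,345,500 − 1,204,160) / 47,300 = 2.9882 ppt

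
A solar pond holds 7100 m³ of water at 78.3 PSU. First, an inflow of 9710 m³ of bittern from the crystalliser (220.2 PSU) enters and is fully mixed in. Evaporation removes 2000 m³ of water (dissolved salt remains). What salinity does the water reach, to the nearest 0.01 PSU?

After mixing: salt = 7,100×78.3 + 9,710×220.2 = 2,694,072; volume = 16,810 m³
After evaporation: salt unchanged = 2,694,072; volume = 16,810 − 2,000 = 14,810 m³
S = 2,694,072 / 14,810 = 181.909 PSU

181.91 PSU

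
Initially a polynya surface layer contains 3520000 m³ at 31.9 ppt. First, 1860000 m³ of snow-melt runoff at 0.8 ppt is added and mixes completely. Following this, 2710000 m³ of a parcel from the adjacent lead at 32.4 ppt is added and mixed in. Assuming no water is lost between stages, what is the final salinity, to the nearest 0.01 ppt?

Mass of salt is conserved:
Initial salt = 3,520,000×31.9 = 112,288,000
After stage 1: salt = 112,288,000 + 1,860,000×0.8 = 113,776,000; volume = 5,380,000 m³; S = 21.148 ppt
After stage 2: salt = 113,776,000 + 2,710,000×32.4 = 201,580,000; volume = 8,090,000 m³
S = 201,580,000 / 8,090,000 = 24.9172 ppt

24.92 ppt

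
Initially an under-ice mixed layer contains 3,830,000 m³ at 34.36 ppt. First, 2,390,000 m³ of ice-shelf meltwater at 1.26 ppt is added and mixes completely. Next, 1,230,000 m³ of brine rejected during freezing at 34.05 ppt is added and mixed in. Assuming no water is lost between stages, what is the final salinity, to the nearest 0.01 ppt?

Weighted by volume,
Initial salt = 3,830,000×34.36 = 131,598,800
After stage 1: salt = 131,598,800 + 2,390,000×1.26 = 134,610,200; volume = 6,220,000 m³; S = 21.642 ppt
After stage 2: salt = 134,610,200 + 1,230,000×34.05 = 176,491,700; volume = 7,450,000 m³
S = 176,491,700 / 7,450,000 = 23.6902 ppt

23.69 ppt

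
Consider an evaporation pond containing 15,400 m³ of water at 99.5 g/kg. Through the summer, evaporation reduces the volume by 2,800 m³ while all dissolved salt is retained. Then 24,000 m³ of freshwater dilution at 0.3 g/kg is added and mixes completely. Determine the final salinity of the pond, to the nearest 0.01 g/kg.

After evaporation: salt = 15,400×99.5 = 1,532,300; volume = 15,400 − 2,800 = 12,600 m³
After mixing: salt = 1,532,300 + 24,000×0.3 = 1,539,500; volume = 12,600 + 24,000 = 36,600 m³
S = 1,539,500 / 36,600 = 42.0628 g/kg

42.06 g/kg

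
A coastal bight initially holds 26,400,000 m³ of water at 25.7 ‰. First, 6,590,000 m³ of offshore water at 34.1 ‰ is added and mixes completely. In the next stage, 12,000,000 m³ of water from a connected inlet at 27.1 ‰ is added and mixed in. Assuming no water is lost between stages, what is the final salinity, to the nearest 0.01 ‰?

27.30 ‰

Total salt / total volume:
Initial salt = 26,400,000×25.7 = 678,480,000
After stage 1: salt = 678,480,000 + 6,590,000×34.1 = 903,199,000; volume = 32,990,000 m³; S = 27.378 ‰
After stage 2: salt = 903,199,000 + 12,000,000×27.1 = 1,228,399,000; volume = 44,990,000 m³
S = 1,228,399,000 / 44,990,000 = 27.3038 ‰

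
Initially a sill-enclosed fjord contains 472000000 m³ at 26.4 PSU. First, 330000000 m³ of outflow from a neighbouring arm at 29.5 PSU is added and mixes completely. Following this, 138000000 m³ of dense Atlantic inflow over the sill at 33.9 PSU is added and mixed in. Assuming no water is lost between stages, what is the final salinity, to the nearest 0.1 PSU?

Salt balance:
Initial salt = 472,000,000×26.4 = 12,460,800,000
After stage 1: salt = 12,460,800,000 + 330,000,000×29.5 = 22,195,800,000; volume = 802,000,000 m³; S = 27.676 PSU
After stage 2: salt = 22,195,800,000 + 138,000,000×33.9 = 26,874,000,000; volume = 940,000,000 m³
S = 26,874,000,000 / 940,000,000 = 28.5894 PSU

28.6 PSU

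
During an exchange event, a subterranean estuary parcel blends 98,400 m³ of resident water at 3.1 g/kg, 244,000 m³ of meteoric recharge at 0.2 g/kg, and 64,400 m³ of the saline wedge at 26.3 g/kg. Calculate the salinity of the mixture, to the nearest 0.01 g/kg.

5.03 g/kg

By conservation of dissolved salt,
salt = 98,400×3.1 + 244,000×0.2 + 64,400×26.3 = 305,040 + 48,800 + 1,693,720 = 2,047,560
volume = 98,400 + 244,000 + 64,400 = 406,800 m³
S = 2,047,560 / 406,800 = 5.0333 g/kg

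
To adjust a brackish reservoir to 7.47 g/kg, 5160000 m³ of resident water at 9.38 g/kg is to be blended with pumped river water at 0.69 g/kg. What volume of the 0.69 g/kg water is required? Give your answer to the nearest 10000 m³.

Salt balance: 5,160,000×9.38 + V×0.69 = (5,160,000+V)×7.47
48,400,800 + 0.69V = 38,545,200 + 7.47V
9,855,600 = 6.78V
V = 1,453,628.32 m³

1450000 m³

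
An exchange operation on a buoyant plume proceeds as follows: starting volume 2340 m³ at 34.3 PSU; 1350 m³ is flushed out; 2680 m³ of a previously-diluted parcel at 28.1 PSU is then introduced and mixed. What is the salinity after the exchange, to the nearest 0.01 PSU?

Remaining after removal: 990 m³ at 34.3 PSU (salt = 33,957)
After addition: salt = 33,957 + 2,680×28.1 = 109,265; volume = 3,670 m³
S = 109,265 / 3,670 = 29.7725 PSU

29.77 PSU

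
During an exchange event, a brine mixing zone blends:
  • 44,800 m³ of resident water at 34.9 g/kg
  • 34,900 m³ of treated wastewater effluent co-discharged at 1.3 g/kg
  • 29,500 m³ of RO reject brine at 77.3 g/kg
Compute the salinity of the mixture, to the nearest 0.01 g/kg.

35.62 g/kg

Salt balance:
salt = 44,800×34.9 + 34,900×1.3 + 29,500×77.3 = 1,563,520 + 45,370 + 2,280,350 = 3,889,240
volume = 44,800 + 34,900 + 29,500 = 109,200 m³
S = 3,889,240 / 109,200 = 35.6158 g/kg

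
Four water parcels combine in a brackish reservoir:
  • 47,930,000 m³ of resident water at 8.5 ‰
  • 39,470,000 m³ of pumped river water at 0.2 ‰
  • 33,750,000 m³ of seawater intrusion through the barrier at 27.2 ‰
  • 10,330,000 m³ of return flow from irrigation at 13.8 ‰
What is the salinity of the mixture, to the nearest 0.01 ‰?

By conservation of dissolved salt,
salt = 47,930,000×8.5 + 39,470,000×0.2 + 33,750,000×27.2 + 10,330,000×13.8 = 407,405,000 + 7,894,000 + 918,000,000 + 142,554,000 = 1,475,853,000
volume = 47,930,000 + 39,470,000 + 33,750,000 + 10,330,000 = 131,480,000 m³
S = 1,475,853,000 / 131,480,000 = 11.2249 ‰

11.22 ‰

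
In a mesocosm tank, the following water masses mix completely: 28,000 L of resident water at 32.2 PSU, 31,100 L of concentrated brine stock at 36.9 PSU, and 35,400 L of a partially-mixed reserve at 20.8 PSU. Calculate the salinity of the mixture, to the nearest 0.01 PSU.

29.48 PSU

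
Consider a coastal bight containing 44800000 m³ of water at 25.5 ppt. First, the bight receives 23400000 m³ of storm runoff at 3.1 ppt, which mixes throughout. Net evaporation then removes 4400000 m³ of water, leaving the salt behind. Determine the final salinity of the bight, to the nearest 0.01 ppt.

19.04 ppt

After mixing: salt = 44,800,000×25.5 + 23,400,000×3.1 = 1,214,940,000; volume = 68,200,000 m³
After evaporation: salt unchanged = 1,214,940,000; volume = 68,200,000 − 4,400,000 = 63,800,000 m³
S = 1,214,940,000 / 63,800,000 = 19.0429 ppt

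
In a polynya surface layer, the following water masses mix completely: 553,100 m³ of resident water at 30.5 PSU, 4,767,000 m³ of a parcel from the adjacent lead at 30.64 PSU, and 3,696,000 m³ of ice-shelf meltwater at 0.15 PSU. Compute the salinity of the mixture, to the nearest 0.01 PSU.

Weighted by volume,
salt = 553,100×30.5 + 4,767,000×30.64 + 3,696,000×0.15 = 16,869,550 + 146,060,880 + 554,400 = 163,484,830
volume = 553,100 + 4,767,000 + 3,696,000 = 9,016,100 m³
S = 163,484,830 / 9,016,100 = 18.1325 PSU

18.13 PSU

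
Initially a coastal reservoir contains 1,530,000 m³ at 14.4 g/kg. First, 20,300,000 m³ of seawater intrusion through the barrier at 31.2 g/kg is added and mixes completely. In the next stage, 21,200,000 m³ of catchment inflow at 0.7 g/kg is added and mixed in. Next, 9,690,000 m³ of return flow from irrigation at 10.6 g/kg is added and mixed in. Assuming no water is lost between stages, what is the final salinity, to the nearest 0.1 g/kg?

Total salt / total volume:
Initial salt = 1,530,000×14.4 = 22,032,000
After stage 1: salt = 22,032,000 + 20,300,000×31.2 = 655,392,000; volume = 21,830,000 m³; S = 30.023 g/kg
After stage 2: salt = 655,392,000 + 21,200,000×0.7 = 670,232,000; volume = 43,030,000 m³; S = 15.576 g/kg
After stage 3: salt = 670,232,000 + 9,690,000×10.6 = 772,946,000; volume = 52,720,000 m³
S = 772,946,000 / 52,720,000 = 14.6613 g/kg

14.7 g/kg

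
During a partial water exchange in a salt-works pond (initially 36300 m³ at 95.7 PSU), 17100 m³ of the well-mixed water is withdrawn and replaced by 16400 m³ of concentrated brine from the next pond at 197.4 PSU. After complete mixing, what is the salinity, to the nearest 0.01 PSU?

142.55 PSU

Remaining after removal: 19,200 m³ at 95.7 PSU (salt = 1,837,440)
After addition: salt = 1,837,440 + 16,400×197.4 = 5,074,800; volume = 35,600 m³
S = 5,074,800 / 35,600 = 142.5506 PSU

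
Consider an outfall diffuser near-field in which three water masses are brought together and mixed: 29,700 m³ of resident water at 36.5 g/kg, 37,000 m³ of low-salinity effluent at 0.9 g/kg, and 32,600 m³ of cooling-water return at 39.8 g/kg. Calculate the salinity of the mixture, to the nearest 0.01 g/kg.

24.32 g/kg

Salt balance:
salt = 29,700×36.5 + 37,000×0.9 + 32,600×39.8 = 1,084,050 + 33,300 + 1,297,480 = 2,414,830
volume = 29,700 + 37,000 + 32,600 = 99,300 m³
S = 2,414,830 / 99,300 = 24.3185 g/kg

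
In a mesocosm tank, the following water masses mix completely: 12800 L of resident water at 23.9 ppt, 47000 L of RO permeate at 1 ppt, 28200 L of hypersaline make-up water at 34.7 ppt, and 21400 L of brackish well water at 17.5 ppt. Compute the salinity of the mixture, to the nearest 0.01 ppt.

15.59 ppt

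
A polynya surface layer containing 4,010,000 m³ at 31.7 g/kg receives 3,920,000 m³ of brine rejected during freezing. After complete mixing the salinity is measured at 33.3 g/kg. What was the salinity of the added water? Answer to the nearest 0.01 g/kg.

34.94 g/kg

Salt balance: 4,010,000×31.7 + 3,920,000×S = 7,930,000×33.3
127,117,000 + 3,920,000·S = 264,069,000
S = (264,069,000 − 127,117,000) / 3,920,000 = 34.9367 g/kg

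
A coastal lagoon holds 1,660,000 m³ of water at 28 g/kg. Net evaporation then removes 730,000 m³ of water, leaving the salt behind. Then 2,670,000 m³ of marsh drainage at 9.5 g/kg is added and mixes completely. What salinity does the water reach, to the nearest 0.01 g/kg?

19.96 g/kg

After evaporation: salt = 1,660,000×28 = 46,480,000; volume = 1,660,000 − 730,000 = 930,000 m³
After mixing: salt = 46,480,000 + 2,670,000×9.5 = 71,845,000; volume = 930,000 + 2,670,000 = 3,600,000 m³
S = 71,845,000 / 3,600,000 = 19.9569 g/kg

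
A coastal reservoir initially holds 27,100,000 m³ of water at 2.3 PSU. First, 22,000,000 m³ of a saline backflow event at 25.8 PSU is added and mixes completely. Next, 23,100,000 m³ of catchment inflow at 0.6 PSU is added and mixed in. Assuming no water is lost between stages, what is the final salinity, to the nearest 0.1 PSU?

By conservation of dissolved salt,
Initial salt = 27,100,000×2.3 = 62,330,000
After stage 1: salt = 62,330,000 + 22,000,000×25.8 = 629,930,000; volume = 49,100,000 m³; S = 12.83 PSU
After stage 2: salt = 629,930,000 + 23,100,000×0.6 = 643,790,000; volume = 72,200,000 m³
S = 643,790,000 / 72,200,000 = 8.9168 PSU

8.9 PSU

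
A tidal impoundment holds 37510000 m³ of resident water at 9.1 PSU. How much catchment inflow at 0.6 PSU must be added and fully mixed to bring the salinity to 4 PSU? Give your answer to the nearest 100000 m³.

56300000 m³

Salt balance: 37,510,000×9.1 + V×0.6 = (37,510,000+V)×4
341,341,000 + 0.6V = 150,040,000 + 4V
191,301,000 = 3.4V
V = 56,265,000 m³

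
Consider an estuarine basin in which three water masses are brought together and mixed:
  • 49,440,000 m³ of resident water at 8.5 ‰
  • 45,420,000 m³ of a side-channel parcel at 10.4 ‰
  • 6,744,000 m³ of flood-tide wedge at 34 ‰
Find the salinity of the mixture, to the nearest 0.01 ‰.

Mass of salt is conserved:
salt = 49,440,000×8.5 + 45,420,000×10.4 + 6,744,000×34 = 420,240,000 + 472,368,000 + 229,296,000 = 1,121,904,000
volume = 49,440,000 + 45,420,000 + 6,744,000 = 101,604,000 m³
S = 1,121,904,000 / 101,604,000 = 11.0419 ‰

11.04 ‰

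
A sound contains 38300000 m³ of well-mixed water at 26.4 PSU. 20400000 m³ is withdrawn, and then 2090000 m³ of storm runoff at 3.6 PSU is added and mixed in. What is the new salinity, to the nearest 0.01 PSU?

Remaining after removal: 17,900,000 m³ at 26.4 PSU (salt = 472,560,000)
After addition: salt = 472,560,000 + 2,090,000×3.6 = 480,084,000; volume = 19,990,000 m³
S = 480,084,000 / 19,990,000 = 24.0162 PSU

24.02 PSU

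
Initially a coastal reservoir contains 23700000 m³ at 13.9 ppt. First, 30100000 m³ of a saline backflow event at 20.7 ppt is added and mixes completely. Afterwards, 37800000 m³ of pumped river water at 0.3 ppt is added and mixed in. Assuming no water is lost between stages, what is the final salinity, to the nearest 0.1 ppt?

10.5 ppt

Mass of salt is conserved:
Initial salt = 23,700,000×13.9 = 329,430,000
After stage 1: salt = 329,430,000 + 30,100,000×20.7 = 952,500,000; volume = 53,800,000 m³; S = 17.704 ppt
After stage 2: salt = 952,500,000 + 37,800,000×0.3 = 963,840,000; volume = 91,600,000 m³
S = 963,840,000 / 91,600,000 = 10.5223 ppt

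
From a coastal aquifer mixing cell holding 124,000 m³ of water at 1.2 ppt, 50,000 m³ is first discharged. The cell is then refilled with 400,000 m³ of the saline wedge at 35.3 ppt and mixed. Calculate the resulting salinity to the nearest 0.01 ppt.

Remaining after removal: 74,000 m³ at 1.2 ppt (salt = 88,800)
After addition: salt = 88,800 + 400,000×35.3 = 14,208,800; volume = 474,000 m³
S = 14,208,800 / 474,000 = 29.9764 ppt

29.98 ppt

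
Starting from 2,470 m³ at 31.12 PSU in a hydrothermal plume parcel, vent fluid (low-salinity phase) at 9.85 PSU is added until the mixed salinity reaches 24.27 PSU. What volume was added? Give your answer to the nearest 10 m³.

Salt balance: 2,470×31.12 + V×9.85 = (2,470+V)×24.27
76,866.4 + 9.85V = 59,946.9 + 24.27V
16,919.5 = 14.42V
V = 1,173.34 m³

1170 m³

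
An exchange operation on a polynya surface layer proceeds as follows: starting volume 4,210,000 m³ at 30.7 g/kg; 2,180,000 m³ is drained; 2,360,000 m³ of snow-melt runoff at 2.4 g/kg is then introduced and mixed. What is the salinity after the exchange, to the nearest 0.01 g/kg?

15.49 g/kg

Remaining after removal: 2,030,000 m³ at 30.7 g/kg (salt = 62,321,000)
After addition: salt = 62,321,000 + 2,360,000×2.4 = 67,985,000; volume = 4,390,000 m³
S = 67,985,000 / 4,390,000 = 15.4863 g/kg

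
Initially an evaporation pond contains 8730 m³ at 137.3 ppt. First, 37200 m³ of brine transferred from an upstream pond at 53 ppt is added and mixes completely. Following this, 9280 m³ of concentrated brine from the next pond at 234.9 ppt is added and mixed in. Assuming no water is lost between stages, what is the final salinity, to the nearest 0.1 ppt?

Weighted by volume,
Initial salt = 8,730×137.3 = 1,198,629
After stage 1: salt = 1,198,629 + 37,200×53 = 3,170,229; volume = 45,930 m³; S = 69.023 ppt
After stage 2: salt = 3,170,229 + 9,280×234.9 = 5,350,101; volume = 55,210 m³
S = 5,350,101 / 55,210 = 96.9046 ppt

96.9 ppt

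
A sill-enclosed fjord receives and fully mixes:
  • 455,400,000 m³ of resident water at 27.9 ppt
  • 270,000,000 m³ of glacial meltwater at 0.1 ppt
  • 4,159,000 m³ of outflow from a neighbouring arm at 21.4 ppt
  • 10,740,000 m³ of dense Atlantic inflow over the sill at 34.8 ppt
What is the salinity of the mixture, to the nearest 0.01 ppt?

17.82 ppt

By conservation of dissolved salt,
salt = 455,400,000×27.9 + 270,000,000×0.1 + 4,159,000×21.4 + 10,740,000×34.8 = 12,705,660,000 + 27,000,000 + 89,002,600 + 373,752,000 = 13,195,414,600
volume = 455,400,000 + 270,000,000 + 4,159,000 + 10,740,000 = 740,299,000 m³
S = 13,195,414,600 / 740,299,000 = 17.8244 ppt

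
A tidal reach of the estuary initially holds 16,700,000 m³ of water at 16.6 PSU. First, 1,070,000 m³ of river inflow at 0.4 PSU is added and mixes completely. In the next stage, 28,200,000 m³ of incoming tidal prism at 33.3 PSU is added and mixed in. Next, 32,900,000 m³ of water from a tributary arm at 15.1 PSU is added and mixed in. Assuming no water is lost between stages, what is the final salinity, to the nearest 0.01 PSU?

21.73 PSU

Weighted by volume,
Initial salt = 16,700,000×16.6 = 277,220,000
After stage 1: salt = 277,220,000 + 1,070,000×0.4 = 277,648,000; volume = 17,770,000 m³; S = 15.625 PSU
After stage 2: salt = 277,648,000 + 28,200,000×33.3 = 1,216,708,000; volume = 45,970,000 m³; S = 26.467 PSU
After stage 3: salt = 1,216,708,000 + 32,900,000×15.1 = 1,713,498,000; volume = 78,870,000 m³
S = 1,713,498,000 / 78,870,000 = 21.7256 PSU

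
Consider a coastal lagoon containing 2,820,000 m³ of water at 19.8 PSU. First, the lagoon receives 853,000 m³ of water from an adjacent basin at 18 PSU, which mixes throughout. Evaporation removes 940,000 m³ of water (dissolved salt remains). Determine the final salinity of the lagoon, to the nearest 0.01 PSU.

26.05 PSU

After mixing: salt = 2,820,000×19.8 + 853,000×18 = 71,190,000; volume = 3,673,000 m³
After evaporation: salt unchanged = 71,190,000; volume = 3,673,000 − 940,000 = 2,733,000 m³
S = 71,190,000 / 2,733,000 = 26.0483 PSU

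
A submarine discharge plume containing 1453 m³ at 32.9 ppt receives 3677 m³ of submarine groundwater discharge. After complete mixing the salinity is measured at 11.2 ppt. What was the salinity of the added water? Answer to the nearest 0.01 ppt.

Salt balance: 1,453×32.9 + 3,677×S = 5,130×11.2
47,803.7 + 3,677·S = 57,456
S = (57,456 − 47,803.7) / 3,677 = 2.625 ppt

2.63 ppt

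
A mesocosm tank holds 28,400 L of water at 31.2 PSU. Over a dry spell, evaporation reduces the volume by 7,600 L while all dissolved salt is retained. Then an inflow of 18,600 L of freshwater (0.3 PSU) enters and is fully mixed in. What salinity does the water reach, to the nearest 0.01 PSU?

22.63 PSU

After evaporation: salt = 28,400×31.2 = 886,080; volume = 28,400 − 7,600 = 20,800 L
After mixing: salt = 886,080 + 18,600×0.3 = 891,660; volume = 20,800 + 18,600 = 39,400 L
S = 891,660 / 39,400 = 22.631 PSU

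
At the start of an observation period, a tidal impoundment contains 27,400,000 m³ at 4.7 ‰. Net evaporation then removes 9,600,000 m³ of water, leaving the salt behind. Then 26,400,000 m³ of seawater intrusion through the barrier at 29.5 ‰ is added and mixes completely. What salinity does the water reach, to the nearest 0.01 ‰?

20.53 ‰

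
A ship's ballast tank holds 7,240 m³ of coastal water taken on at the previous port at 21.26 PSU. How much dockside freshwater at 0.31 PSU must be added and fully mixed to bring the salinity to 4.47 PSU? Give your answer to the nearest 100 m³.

Salt balance: 7,240×21.26 + V×0.31 = (7,240+V)×4.47
153,922.4 + 0.31V = 32,362.8 + 4.47V
121,559.6 = 4.16V
V = 29,221.06 m³

29200 m³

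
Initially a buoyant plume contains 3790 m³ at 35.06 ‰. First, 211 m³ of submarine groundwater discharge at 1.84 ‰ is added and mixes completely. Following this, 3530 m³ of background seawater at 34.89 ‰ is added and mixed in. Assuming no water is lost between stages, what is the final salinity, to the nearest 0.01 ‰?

34.05 ‰

Mass of salt is conserved:
Initial salt = 3,790×35.06 = 132,877.4
After stage 1: salt = 132,877.4 + 211×1.84 = 133,265.64; volume = 4,001 m³; S = 33.308 ‰
After stage 2: salt = 133,265.64 + 3,530×34.89 = 256,427.34; volume = 7,531 m³
S = 256,427.34 / 7,531 = 34.0496 ‰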